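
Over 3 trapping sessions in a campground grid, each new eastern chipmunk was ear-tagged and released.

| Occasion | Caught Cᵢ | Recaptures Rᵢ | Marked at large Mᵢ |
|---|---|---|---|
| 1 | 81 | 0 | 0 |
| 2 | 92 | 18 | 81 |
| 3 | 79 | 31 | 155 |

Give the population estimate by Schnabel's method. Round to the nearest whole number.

Σ MᵢCᵢ = 0·81 + 81·92 + 155·79 = 0 + 7452 + 12245 = 19697
Σ Rᵢ = 0 + 18 + 31 = 49
N̂ = 19697 / 49 ≈ 402.0 → 402

N ≈ 402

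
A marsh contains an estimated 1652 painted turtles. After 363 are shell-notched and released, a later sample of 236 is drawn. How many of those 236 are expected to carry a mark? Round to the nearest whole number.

The marked fraction of the population is 363/1652, so in a sample of 236 expect C·(M/N) marked.
E[R] = 363 × 236 / 1652 = 85668 / 1652 ≈ 51.9 → 52

expected recaptures ≈ 52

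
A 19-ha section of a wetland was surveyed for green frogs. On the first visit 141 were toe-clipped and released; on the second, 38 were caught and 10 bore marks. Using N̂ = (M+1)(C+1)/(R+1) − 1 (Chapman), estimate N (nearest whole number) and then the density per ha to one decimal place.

density ≈ 26.4 green frogs per ha

N̂ = 142·39/11 − 1 = 5538/11 − 1 ≈ 502.45 → 502
Density = N̂ / area = 502 / 19 ≈ 26.42 → 26.4 per ha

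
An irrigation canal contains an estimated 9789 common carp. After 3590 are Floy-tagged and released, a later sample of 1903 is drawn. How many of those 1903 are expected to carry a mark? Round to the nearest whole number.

The marked fraction of the population is 3590/9789, so in a sample of 1903 expect C·(M/N) marked.
E[R] = 3590 × 1903 / 9789 = 6831770 / 9789 ≈ 697.9 → 698

expected recaptures ≈ 698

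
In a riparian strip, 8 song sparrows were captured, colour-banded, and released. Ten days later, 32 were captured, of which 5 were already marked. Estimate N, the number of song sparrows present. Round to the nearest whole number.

The marked fraction in the recapture sample should equal the marked fraction in the population: 5/32 = 8/N.
N = (8 × 32) / 5 = 256 / 5 ≈ 51.2 → 51

N ≈ 51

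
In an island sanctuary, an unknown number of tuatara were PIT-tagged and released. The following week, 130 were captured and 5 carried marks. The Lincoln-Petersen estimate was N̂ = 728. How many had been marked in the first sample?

M = 28

From N = M·C/R: M = N·R / C = 728·5 / 130 = 3640 / 130 = 28.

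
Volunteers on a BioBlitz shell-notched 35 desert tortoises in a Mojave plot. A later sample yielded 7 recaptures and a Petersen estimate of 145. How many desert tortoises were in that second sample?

C = 29

From N = M·C/R: C = N·R / M = 145·7 / 35 = 1015 / 35 = 29.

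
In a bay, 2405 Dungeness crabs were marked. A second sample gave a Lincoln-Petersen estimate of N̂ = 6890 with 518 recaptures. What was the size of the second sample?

From N = M·C/R: C = N·R / M = 6890·518 / 2405 = 3569020 / 2405 = 1484.

C = 1484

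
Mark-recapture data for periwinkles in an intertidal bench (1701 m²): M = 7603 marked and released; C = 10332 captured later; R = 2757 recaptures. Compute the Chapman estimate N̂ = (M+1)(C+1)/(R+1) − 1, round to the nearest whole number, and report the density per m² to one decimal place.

N̂ = 7604·10333/2758 − 1 = 78572132/2758 − 1 ≈ 28487.8 → 28488
Density = N̂ / area = 28488 / 1701 ≈ 16.748 → 16.7 per m²

density ≈ 16.7 periwinkles per m²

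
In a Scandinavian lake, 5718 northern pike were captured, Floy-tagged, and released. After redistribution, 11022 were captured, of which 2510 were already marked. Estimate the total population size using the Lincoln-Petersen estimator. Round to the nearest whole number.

N ≈ 25,109

If marked individuals mix randomly, R/C ≈ M/N, giving N ≈ M·C/R.
N = (5718 × 11022) / 2510 = 63023796 / 2510 ≈ 25109.1 → 25109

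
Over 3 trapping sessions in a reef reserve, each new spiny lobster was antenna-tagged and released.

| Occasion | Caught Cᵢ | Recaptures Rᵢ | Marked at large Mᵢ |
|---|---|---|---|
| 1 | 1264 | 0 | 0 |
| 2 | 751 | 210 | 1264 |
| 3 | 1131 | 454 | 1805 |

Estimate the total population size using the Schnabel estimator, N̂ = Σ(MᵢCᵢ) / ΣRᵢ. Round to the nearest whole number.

Σ MᵢCᵢ = 0·1264 + 1264·751 + 1805·1131 = 0 + 949264 + 2041455 = 2990719
Σ Rᵢ = 0 + 210 + 454 = 664
N̂ = 2990719 / 664 ≈ 4504.1 → 4504

N ≈ 4504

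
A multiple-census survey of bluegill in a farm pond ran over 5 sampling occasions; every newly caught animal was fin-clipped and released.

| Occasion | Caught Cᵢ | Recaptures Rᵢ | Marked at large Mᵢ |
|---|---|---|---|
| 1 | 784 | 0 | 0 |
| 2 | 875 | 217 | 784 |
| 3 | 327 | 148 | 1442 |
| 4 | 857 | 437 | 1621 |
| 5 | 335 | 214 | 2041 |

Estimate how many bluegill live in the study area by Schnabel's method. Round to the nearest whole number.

Σ MᵢCᵢ = 0·784 + 784·875 + 1442·327 + 1621·857 + 2041·335 = 0 + 686000 + 471534 + 1389197 + 683735 = 3230466
Σ Rᵢ = 0 + 217 + 148 + 437 + 214 = 1016
N̂ = 3230466 / 1016 ≈ 3179.6 → 3180

N ≈ 3180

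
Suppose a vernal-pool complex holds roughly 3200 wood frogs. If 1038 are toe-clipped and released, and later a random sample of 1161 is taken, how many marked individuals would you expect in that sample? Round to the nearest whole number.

The marked fraction of the population is 1038/3200, so in a sample of 1161 expect C·(M/N) marked.
E[R] = 1038 × 1161 / 3200 = 1205118 / 3200 ≈ 376.6 → 377

expected recaptures ≈ 377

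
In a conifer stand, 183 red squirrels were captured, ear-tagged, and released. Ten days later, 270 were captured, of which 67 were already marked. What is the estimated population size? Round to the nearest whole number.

N = (183 × 270) / 67 = 49410 / 67 ≈ 737.46 → 737

N ≈ 737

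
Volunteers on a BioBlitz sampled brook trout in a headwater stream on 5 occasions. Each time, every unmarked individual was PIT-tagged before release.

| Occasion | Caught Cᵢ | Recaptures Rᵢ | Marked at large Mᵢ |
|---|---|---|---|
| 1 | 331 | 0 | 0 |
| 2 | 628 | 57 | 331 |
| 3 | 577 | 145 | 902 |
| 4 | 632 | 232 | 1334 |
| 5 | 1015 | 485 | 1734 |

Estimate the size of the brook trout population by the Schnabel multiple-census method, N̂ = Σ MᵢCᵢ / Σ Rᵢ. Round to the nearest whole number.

N ≈ 3625

Σ MᵢCᵢ = 0·331 + 331·628 + 902·577 + 1334·632 + 1734·1015 = 0 + 207868 + 520454 + 843088 + 1760010 = 3331420
Σ Rᵢ = 0 + 57 + 145 + 232 + 485 = 919
N̂ = 3331420 / 919 ≈ 3625.0 → 3625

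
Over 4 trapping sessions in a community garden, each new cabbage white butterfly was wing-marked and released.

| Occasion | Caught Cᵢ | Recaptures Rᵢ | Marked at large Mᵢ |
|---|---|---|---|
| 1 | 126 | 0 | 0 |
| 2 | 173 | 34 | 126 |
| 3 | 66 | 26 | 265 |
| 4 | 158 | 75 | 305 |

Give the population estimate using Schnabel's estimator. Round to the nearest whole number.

N ≈ 648

Σ MᵢCᵢ = 0·126 + 126·173 + 265·66 + 305·158 = 0 + 21798 + 17490 + 48190 = 87478
Σ Rᵢ = 0 + 34 + 26 + 75 = 135
N̂ = 87478 / 135 ≈ 648.0 → 648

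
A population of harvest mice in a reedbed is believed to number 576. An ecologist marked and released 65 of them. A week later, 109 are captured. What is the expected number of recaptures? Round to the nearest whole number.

expected recaptures ≈ 12

The marked fraction of the population is 65/576, so in a sample of 109 expect C·(M/N) marked.
E[R] = 65 × 109 / 576 = 7085 / 576 ≈ 12.3 → 12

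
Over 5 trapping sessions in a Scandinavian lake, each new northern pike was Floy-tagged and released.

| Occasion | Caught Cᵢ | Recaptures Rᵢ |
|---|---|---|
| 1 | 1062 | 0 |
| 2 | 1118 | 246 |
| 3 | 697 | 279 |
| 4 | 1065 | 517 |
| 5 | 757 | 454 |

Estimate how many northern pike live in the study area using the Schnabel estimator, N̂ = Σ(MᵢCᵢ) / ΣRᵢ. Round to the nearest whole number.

N ≈ 4837

Marked at large before each occasion: Mᵢ = Σⱼ<ᵢ (Cⱼ − Rⱼ) → M1=0, M2=1062, M3=1934, M4=2352, M5=2900
Σ MᵢCᵢ = 0·1062 + 1062·1118 + 1934·697 + 2352·1065 + 2900·757 = 0 + 1187316 + 1347998 + 2504880 + 2195300 = 7235494
Σ Rᵢ = 0 + 246 + 279 + 517 + 454 = 1496
N̂ = 7235494 / 1496 ≈ 4836.6 → 4837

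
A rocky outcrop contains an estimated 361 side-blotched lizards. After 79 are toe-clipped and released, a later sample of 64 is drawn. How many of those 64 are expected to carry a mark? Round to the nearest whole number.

expected recaptures ≈ 14

Expected recaptures E[R] = M·C / N.
E[R] = 79 × 64 / 361 = 5056 / 361 ≈ 14.0 → 14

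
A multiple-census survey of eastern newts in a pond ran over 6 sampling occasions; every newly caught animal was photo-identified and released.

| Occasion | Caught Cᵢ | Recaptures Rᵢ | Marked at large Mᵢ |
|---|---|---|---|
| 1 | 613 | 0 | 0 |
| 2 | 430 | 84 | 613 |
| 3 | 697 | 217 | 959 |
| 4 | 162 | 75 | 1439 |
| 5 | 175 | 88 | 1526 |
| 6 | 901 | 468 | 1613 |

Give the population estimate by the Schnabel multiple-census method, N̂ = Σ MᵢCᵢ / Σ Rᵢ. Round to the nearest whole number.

N ≈ 3096

Σ MᵢCᵢ = 0·613 + 613·430 + 959·697 + 1439·162 + 1526·175 + 1613·901 = 0 + 263590 + 668423 + 233118 + 267050 + 1453313 = 2885494
Σ Rᵢ = 0 + 84 + 217 + 75 + 88 + 468 = 932
N̂ = 2885494 / 932 ≈ 3096.0 → 3096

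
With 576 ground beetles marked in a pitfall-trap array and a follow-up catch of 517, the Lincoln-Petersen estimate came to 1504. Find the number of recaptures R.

From N = M·C/R: R = M·C / N = 576·517 / 1504 = 297792 / 1504 = 198.

R = 198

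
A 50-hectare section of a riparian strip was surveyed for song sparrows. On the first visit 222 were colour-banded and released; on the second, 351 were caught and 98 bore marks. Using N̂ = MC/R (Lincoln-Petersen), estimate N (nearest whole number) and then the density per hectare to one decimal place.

density ≈ 15.9 song sparrows per hectare

N̂ = 222·351/98 = 77922/98 ≈ 795.1 → 795
Density = N̂ / area = 795 / 50 ≈ 15.90 → 15.9 per hectare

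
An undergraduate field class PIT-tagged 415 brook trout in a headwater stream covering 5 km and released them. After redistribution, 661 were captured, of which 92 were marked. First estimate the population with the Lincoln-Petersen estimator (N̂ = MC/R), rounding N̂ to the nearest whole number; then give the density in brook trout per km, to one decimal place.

N̂ = 415·661/92 = 274315/92 ≈ 2981.7 → 2982
Density = N̂ / area = 2982 / 5 ≈ 596.40 → 596.4 per km

density ≈ 596.4 brook trout per km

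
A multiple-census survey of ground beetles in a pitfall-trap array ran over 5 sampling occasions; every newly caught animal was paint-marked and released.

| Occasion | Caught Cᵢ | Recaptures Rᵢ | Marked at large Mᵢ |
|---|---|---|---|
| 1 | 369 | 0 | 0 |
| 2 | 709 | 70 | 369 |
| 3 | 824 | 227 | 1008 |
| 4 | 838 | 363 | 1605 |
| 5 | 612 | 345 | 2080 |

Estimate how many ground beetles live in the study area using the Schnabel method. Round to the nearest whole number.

Σ MᵢCᵢ = 0·369 + 369·709 + 1008·824 + 1605·838 + 2080·612 = 0 + 261621 + 830592 + 1344990 + 1272960 = 3710163
Σ Rᵢ = 0 + 70 + 227 + 363 + 345 = 1005
N̂ = 3710163 / 1005 ≈ 3691.7 → 3692

N ≈ 3692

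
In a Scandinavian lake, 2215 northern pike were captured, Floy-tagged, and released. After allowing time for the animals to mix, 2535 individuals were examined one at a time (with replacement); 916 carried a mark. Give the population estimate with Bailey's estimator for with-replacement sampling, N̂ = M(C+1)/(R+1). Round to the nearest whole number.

N̂ = 2215·(2535+1)/(916+1) = 2215·2536/917 = 5617240/917 ≈ 6125.7 → 6126

N ≈ 6126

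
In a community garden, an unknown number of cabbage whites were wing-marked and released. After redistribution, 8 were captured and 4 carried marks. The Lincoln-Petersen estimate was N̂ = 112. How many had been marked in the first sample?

M = 56

From N = M·C/R: M = N·R / C = 112·4 / 8 = 448 / 8 = 56.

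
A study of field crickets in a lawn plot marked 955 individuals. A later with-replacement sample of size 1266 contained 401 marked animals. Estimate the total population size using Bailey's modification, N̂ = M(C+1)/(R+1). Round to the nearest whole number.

N ≈ 3010

N̂ = 955·(1266+1)/(401+1) = 955·1267/402 = 1209985/402 ≈ 3009.9 → 3010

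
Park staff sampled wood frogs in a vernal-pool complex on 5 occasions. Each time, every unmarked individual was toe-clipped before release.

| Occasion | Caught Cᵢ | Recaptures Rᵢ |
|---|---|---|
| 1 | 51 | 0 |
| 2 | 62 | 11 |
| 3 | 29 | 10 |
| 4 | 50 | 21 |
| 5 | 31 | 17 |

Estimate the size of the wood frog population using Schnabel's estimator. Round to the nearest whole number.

N ≈ 285

Marked at large before each occasion: Mᵢ = Σⱼ<ᵢ (Cⱼ − Rⱼ) → M1=0, M2=51, M3=102, M4=121, M5=150
Σ MᵢCᵢ = 0·51 + 51·62 + 102·29 + 121·50 + 150·31 = 0 + 3162 + 2958 + 6050 + 4650 = 16820
Σ Rᵢ = 0 + 11 + 10 + 21 + 17 = 59
N̂ = 16820 / 59 ≈ 285.1 → 285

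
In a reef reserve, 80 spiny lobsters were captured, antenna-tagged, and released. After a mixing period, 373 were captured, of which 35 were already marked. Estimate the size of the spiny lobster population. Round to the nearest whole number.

Lincoln-Petersen assumes M/N = R/C, so N = M·C / R.
N = (80 × 373) / 35 = 29840 / 35 ≈ 852.6 → 853

N ≈ 853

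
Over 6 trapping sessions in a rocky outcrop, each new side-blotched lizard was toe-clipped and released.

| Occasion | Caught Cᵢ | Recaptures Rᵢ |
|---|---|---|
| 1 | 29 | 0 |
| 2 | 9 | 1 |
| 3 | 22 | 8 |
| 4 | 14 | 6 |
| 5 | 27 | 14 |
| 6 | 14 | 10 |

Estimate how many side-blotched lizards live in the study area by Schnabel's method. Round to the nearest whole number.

Marked at large before each occasion: Mᵢ = Σⱼ<ᵢ (Cⱼ − Rⱼ) → M1=0, M2=29, M3=37, M4=51, M5=59, M6=72
Σ MᵢCᵢ = 0·29 + 29·9 + 37·22 + 51·14 + 59·27 + 72·14 = 0 + 261 + 814 + 714 + 1593 + 1008 = 4390
Σ Rᵢ = 0 + 1 + 8 + 6 + 14 + 10 = 39
N̂ = 4390 / 39 ≈ 112.6 → 113

N ≈ 113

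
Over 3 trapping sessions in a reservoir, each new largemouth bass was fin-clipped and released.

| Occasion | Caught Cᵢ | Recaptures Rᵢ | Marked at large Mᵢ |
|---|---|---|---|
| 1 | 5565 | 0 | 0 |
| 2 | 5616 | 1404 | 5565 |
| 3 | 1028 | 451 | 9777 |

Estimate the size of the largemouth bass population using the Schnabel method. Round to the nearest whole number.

N ≈ 22,266

Σ MᵢCᵢ = 0·5565 + 5565·5616 + 9777·1028 = 0 + 31253040 + 10050756 = 41303796
Σ Rᵢ = 0 + 1404 + 451 = 1855
N̂ = 41303796 / 1855 ≈ 22266.2 → 22266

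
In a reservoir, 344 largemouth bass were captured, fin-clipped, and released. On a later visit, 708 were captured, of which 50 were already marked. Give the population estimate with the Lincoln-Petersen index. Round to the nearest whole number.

N = (344 × 708) / 50 = 243552 / 50 ≈ 4871.0 → 4871

N ≈ 4871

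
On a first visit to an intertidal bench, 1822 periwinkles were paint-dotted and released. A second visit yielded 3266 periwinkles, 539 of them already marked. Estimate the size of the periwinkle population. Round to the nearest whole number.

If marked individuals mix randomly, R/C ≈ M/N, giving N ≈ M·C/R.
N = (1822 × 3266) / 539 = 5950652 / 539 ≈ 11040.2 → 11040

N ≈ 11,040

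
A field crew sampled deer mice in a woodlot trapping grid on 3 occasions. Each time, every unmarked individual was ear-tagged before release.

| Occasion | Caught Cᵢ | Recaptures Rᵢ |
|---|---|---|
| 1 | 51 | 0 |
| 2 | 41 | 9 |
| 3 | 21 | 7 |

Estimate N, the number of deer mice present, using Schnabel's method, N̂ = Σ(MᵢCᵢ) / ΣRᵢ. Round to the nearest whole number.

Marked at large before each occasion: Mᵢ = Σⱼ<ᵢ (Cⱼ − Rⱼ) → M1=0, M2=51, M3=83
Σ MᵢCᵢ = 0·51 + 51·41 + 83·21 = 0 + 2091 + 1743 = 3834
Σ Rᵢ = 0 + 9 + 7 = 16
N̂ = 3834 / 16 ≈ 239.6 → 240

N ≈ 240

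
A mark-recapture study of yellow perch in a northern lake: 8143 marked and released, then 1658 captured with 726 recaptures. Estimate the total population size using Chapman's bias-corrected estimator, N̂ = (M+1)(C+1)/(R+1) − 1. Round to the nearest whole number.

N̂ = (8143+1)(1658+1)/(726+1) − 1 = 8144·1659/727 − 1
= 13510896/727 − 1 ≈ 18584.45 − 1 ≈ 18583.45 → 18583

N ≈ 18,583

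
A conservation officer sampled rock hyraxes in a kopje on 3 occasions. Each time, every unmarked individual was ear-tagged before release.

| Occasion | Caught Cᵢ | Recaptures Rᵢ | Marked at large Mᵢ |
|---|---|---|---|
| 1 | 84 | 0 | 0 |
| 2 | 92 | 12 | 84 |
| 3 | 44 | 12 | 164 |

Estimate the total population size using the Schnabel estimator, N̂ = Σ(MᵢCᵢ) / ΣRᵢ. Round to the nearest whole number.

Σ MᵢCᵢ = 0·84 + 84·92 + 164·44 = 0 + 7728 + 7216 = 14944
Σ Rᵢ = 0 + 12 + 12 = 24
N̂ = 14944 / 24 ≈ 622.7 → 623

N ≈ 623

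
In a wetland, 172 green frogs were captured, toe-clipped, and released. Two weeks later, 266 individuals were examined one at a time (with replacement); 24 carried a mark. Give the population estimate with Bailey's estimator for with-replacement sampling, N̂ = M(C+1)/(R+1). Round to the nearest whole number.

N ≈ 1837

N̂ = 172·(266+1)/(24+1) = 172·267/25 = 45924/25 ≈ 1837.0 → 1837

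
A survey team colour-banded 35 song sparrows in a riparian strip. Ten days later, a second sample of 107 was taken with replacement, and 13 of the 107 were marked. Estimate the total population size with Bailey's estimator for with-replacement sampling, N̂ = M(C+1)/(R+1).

N = 270

N̂ = 35·(107+1)/(13+1) = 35·108/14 = 3780/14 = 270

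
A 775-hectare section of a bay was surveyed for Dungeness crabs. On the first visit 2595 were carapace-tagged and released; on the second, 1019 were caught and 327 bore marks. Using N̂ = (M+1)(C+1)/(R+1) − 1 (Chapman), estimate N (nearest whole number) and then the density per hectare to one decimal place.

density ≈ 10.4 Dungeness crabs per hectare

N̂ = 2596·1020/328 − 1 = 2647920/328 − 1 ≈ 8071.9 → 8072
Density = N̂ / area = 8072 / 775 ≈ 10.42 → 10.4 per hectare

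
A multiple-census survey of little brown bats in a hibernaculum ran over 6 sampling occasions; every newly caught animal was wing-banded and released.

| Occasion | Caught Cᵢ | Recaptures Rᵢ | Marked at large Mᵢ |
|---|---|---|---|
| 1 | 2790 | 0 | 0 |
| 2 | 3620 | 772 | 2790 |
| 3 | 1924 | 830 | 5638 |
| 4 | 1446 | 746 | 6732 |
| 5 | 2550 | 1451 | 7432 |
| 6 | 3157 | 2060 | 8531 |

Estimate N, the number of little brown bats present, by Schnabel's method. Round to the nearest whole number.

N ≈ 13,068

Σ MᵢCᵢ = 0·2790 + 2790·3620 + 5638·1924 + 6732·1446 + 7432·2550 + 8531·3157 = 0 + 10099800 + 10847512 + 9734472 + 18951600 + 26932367 = 76565751
Σ Rᵢ = 0 + 772 + 830 + 746 + 1451 + 2060 = 5859
N̂ = 76565751 / 5859 ≈ 13068.1 → 13068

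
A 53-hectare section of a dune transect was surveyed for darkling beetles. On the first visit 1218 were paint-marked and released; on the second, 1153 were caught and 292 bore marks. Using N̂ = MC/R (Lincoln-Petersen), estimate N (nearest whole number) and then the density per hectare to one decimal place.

N̂ = 1218·1153/292 = 1404354/292 ≈ 4809.4 → 4809
Density = N̂ / area = 4809 / 53 ≈ 90.74 → 90.7 per hectare

density ≈ 90.7 darkling beetles per hectare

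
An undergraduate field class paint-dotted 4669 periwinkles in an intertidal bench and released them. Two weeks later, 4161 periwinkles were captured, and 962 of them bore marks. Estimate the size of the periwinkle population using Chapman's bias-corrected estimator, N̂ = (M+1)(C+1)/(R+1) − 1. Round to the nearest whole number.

N̂ = (4669+1)(4161+1)/(962+1) − 1 = 4670·4162/963 − 1
= 19436540/963 − 1 ≈ 20183.3 − 1 ≈ 20182.3 → 20182

N ≈ 20,182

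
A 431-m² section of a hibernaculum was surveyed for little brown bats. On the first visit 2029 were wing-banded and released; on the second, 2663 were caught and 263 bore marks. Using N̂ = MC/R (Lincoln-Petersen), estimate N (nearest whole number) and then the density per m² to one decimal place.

density ≈ 47.7 little brown bats per m²

N̂ = 2029·2663/263 = 5403227/263 ≈ 20544.6 → 20545
Density = N̂ / area = 20545 / 431 ≈ 47.67 → 47.7 per m²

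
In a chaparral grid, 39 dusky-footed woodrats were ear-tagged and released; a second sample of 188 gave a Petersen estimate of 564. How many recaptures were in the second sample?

R = 13

From N = M·C/R: R = M·C / N = 39·188 / 564 = 7332 / 564 = 13.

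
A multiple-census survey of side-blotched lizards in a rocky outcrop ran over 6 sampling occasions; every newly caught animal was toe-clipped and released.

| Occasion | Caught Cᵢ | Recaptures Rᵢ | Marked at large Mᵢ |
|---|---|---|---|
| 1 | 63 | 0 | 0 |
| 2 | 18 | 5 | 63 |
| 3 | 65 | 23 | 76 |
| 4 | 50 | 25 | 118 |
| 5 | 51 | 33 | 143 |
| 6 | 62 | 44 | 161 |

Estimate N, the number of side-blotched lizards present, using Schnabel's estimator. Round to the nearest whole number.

Σ MᵢCᵢ = 0·63 + 63·18 + 76·65 + 118·50 + 143·51 + 161·62 = 0 + 1134 + 4940 + 5900 + 7293 + 9982 = 29249
Σ Rᵢ = 0 + 5 + 23 + 25 + 33 + 44 = 130
N̂ = 29249 / 130 ≈ 225.0 → 225

N ≈ 225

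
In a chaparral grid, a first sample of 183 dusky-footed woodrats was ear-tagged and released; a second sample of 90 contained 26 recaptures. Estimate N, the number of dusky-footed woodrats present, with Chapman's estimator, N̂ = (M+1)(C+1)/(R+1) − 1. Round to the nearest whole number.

N̂ = (183+1)(90+1)/(26+1) − 1 = 184·91/27 − 1
= 16744/27 − 1 ≈ 620.1 − 1 ≈ 619.1 → 619

N ≈ 619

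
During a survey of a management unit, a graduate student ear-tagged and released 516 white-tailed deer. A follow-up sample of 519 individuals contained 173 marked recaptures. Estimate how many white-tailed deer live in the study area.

Lincoln-Petersen assumes M/N = R/C, so N = M·C / R.
N = (516 × 519) / 173 = 267804 / 173 = 1548

N = 1548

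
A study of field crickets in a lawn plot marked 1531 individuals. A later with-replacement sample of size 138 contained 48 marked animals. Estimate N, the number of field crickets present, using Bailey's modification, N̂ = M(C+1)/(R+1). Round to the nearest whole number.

N̂ = 1531·(138+1)/(48+1) = 1531·139/49 = 212809/49 ≈ 4343.0 → 4343

N ≈ 4343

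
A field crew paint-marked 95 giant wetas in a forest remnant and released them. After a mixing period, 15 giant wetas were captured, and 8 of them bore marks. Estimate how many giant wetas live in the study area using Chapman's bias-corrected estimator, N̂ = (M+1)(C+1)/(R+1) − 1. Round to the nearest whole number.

N ≈ 170

N̂ = (95+1)(15+1)/(8+1) − 1 = 96·16/9 − 1
= 1536/9 − 1 ≈ 170.7 − 1 ≈ 169.7 → 170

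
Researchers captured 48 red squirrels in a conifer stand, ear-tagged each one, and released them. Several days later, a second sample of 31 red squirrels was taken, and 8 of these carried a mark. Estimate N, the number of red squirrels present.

N = 186

If marked individuals mix randomly, R/C ≈ M/N, giving N ≈ M·C/R.
N = (48 × 31) / 8 = 1488 / 8 = 186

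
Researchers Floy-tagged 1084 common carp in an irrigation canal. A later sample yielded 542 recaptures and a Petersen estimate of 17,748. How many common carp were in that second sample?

C = 8874

From N = M·C/R: C = N·R / M = 17748·542 / 1084 = 9619416 / 1084 = 8874.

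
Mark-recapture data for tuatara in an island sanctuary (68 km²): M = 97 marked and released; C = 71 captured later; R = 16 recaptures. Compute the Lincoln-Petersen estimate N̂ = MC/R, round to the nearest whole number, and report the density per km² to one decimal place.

N̂ = 97·71/16 = 6887/16 ≈ 430.4 → 430
Density = N̂ / area = 430 / 68 ≈ 6.32 → 6.3 per km²

density ≈ 6.3 tuatara per km²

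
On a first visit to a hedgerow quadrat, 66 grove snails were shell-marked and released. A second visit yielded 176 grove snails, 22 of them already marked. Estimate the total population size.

N = 528

N = (66 × 176) / 22 = 11616 / 22 = 528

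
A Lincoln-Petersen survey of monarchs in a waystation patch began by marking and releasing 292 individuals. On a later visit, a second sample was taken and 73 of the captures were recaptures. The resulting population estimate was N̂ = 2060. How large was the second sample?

From N = M·C/R: C = N·R / M = 2060·73 / 292 = 150380 / 292 = 515.

C = 515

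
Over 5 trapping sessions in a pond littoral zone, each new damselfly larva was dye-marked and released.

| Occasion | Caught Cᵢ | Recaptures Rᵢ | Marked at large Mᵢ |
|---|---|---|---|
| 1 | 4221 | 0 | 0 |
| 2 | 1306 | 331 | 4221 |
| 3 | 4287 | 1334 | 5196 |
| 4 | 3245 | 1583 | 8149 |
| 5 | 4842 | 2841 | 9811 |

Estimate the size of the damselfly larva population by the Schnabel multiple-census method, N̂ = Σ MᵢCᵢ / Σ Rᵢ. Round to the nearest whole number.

Σ MᵢCᵢ = 0·4221 + 4221·1306 + 5196·4287 + 8149·3245 + 9811·4842 = 0 + 5512626 + 22275252 + 26443505 + 47504862 = 101736245
Σ Rᵢ = 0 + 331 + 1334 + 1583 + 2841 = 6089
N̂ = 101736245 / 6089 ≈ 16708.2 → 16708

N ≈ 16,708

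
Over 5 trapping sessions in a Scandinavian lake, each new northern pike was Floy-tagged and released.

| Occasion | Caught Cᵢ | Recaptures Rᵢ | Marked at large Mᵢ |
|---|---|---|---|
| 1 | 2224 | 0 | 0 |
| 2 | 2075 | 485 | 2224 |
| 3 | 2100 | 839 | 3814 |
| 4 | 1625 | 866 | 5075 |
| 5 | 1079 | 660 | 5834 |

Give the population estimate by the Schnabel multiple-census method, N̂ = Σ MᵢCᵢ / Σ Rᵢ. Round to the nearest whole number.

N ≈ 9532

Σ MᵢCᵢ = 0·2224 + 2224·2075 + 3814·2100 + 5075·1625 + 5834·1079 = 0 + 4614800 + 8009400 + 8246875 + 6294886 = 27165961
Σ Rᵢ = 0 + 485 + 839 + 866 + 660 = 2850
N̂ = 27165961 / 2850 ≈ 9531.9 → 9532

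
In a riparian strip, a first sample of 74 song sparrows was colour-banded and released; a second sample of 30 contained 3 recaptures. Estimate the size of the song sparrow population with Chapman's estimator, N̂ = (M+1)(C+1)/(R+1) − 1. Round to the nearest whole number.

N ≈ 580

N̂ = (74+1)(30+1)/(3+1) − 1 = 75·31/4 − 1
= 2325/4 − 1 ≈ 581.2 − 1 ≈ 580.2 → 580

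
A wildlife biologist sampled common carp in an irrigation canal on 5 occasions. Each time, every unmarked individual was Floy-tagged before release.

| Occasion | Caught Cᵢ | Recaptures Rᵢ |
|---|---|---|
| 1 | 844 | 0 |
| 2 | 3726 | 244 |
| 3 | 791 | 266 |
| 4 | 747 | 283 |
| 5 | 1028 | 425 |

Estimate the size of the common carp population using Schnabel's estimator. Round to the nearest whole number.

N ≈ 12,852

Marked at large before each occasion: Mᵢ = Σⱼ<ᵢ (Cⱼ − Rⱼ) → M1=0, M2=844, M3=4326, M4=4851, M5=5315
Σ MᵢCᵢ = 0·844 + 844·3726 + 4326·791 + 4851·747 + 5315·1028 = 0 + 3144744 + 3421866 + 3623697 + 5463820 = 15654127
Σ Rᵢ = 0 + 244 + 266 + 283 + 425 = 1218
N̂ = 15654127 / 1218 ≈ 12852.3 → 12852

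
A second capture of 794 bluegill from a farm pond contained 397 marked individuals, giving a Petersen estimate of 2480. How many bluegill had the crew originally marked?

From N = M·C/R: M = N·R / C = 2480·397 / 794 = 984560 / 794 = 1240.

M = 1240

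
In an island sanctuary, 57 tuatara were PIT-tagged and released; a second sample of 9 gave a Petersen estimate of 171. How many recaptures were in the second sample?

From N = M·C/R: R = M·C / N = 57·9 / 171 = 513 / 171 = 3.

R = 3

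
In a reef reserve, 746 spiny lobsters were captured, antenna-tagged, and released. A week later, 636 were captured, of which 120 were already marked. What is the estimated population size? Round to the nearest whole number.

N ≈ 3954

N = (746 × 636) / 120 = 474456 / 120 ≈ 3953.8 → 3954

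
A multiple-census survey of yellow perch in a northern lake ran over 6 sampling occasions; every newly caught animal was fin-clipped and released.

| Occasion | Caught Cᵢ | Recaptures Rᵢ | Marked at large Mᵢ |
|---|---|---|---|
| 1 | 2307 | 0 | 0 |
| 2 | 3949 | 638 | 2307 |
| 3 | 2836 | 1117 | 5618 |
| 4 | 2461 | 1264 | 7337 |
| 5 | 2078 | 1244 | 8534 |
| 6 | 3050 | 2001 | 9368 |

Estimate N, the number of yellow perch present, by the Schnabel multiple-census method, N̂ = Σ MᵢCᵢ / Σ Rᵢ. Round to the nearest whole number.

N ≈ 14,273

Σ MᵢCᵢ = 0·2307 + 2307·3949 + 5618·2836 + 7337·2461 + 8534·2078 + 9368·3050 = 0 + 9110343 + 15932648 + 18056357 + 17733652 + 28572400 = 89405400
Σ Rᵢ = 0 + 638 + 1117 + 1264 + 1244 + 2001 = 6264
N̂ = 89405400 / 6264 ≈ 14272.9 → 14273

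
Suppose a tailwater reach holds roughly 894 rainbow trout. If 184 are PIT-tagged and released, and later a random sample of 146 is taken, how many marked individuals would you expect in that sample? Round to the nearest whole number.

expected recaptures ≈ 30

The marked fraction of the population is 184/894, so in a sample of 146 expect C·(M/N) marked.
E[R] = 184 × 146 / 894 = 26864 / 894 ≈ 30.0 → 30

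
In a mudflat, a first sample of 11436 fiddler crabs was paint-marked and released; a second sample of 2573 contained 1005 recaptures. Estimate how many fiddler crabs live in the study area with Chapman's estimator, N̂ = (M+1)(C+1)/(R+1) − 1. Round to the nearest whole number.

N ≈ 29,262

N̂ = (11436+1)(2573+1)/(1005+1) − 1 = 11437·2574/1006 − 1
= 29438838/1006 − 1 ≈ 29263.3 − 1 ≈ 29262.3 → 29262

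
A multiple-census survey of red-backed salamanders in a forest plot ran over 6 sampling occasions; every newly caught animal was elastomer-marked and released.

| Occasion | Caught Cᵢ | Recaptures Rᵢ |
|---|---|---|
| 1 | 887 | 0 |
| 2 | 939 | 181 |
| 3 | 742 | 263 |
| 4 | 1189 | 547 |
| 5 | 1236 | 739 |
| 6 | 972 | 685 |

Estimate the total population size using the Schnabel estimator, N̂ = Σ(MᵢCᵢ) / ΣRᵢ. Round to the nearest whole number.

N ≈ 4625

Marked at large before each occasion: Mᵢ = Σⱼ<ᵢ (Cⱼ − Rⱼ) → M1=0, M2=887, M3=1645, M4=2124, M5=2766, M6=3263
Σ MᵢCᵢ = 0·887 + 887·939 + 1645·742 + 2124·1189 + 2766·1236 + 3263·972 = 0 + 832893 + 1220590 + 2525436 + 3418776 + 3171636 = 11169331
Σ Rᵢ = 0 + 181 + 263 + 547 + 739 + 685 = 2415
N̂ = 11169331 / 2415 ≈ 4625.0 → 4625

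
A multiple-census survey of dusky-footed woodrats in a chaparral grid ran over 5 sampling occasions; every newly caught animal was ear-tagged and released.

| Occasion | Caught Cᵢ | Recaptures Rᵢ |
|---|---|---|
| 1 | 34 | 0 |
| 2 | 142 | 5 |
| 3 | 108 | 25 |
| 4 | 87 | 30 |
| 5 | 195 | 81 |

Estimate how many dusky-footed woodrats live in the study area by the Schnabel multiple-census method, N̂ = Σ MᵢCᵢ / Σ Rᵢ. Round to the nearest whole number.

Marked at large before each occasion: Mᵢ = Σⱼ<ᵢ (Cⱼ − Rⱼ) → M1=0, M2=34, M3=171, M4=254, M5=311
Σ MᵢCᵢ = 0·34 + 34·142 + 171·108 + 254·87 + 311·195 = 0 + 4828 + 18468 + 22098 + 60645 = 106039
Σ Rᵢ = 0 + 5 + 25 + 30 + 81 = 141
N̂ = 106039 / 141 ≈ 752.0 → 752

N ≈ 752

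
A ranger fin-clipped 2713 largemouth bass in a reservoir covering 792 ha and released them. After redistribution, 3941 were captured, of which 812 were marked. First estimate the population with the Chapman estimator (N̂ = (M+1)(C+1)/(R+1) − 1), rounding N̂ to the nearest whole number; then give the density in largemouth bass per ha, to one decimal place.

N̂ = 2714·3942/813 − 1 = 10698588/813 − 1 ≈ 13158.4 → 13158
Density = N̂ / area = 13158 / 792 ≈ 16.61 → 16.6 per ha

density ≈ 16.6 largemouth bass per ha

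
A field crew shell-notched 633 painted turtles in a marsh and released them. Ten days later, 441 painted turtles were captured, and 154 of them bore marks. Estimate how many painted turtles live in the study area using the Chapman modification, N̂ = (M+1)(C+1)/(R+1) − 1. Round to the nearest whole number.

N̂ = (633+1)(441+1)/(154+1) − 1 = 634·442/155 − 1
= 280228/155 − 1 ≈ 1807.9 − 1 ≈ 1806.9 → 1807

N ≈ 1807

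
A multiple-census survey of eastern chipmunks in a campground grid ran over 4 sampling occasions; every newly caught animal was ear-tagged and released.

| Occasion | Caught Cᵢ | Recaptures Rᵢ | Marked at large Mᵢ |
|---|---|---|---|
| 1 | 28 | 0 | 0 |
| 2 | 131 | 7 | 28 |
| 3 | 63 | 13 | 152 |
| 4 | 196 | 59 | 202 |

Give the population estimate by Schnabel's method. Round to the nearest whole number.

Σ MᵢCᵢ = 0·28 + 28·131 + 152·63 + 202·196 = 0 + 3668 + 9576 + 39592 = 52836
Σ Rᵢ = 0 + 7 + 13 + 59 = 79
N̂ = 52836 / 79 ≈ 668.8 → 669

N ≈ 669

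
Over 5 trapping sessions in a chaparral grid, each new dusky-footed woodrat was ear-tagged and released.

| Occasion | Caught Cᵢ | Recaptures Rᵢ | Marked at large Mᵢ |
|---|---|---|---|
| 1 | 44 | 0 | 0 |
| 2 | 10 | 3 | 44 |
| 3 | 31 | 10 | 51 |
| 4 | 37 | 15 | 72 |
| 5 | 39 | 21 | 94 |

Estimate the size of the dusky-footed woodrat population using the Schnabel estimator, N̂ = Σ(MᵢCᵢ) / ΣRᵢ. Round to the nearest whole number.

N ≈ 170

Σ MᵢCᵢ = 0·44 + 44·10 + 51·31 + 72·37 + 94·39 = 0 + 440 + 1581 + 2664 + 3666 = 8351
Σ Rᵢ = 0 + 3 + 10 + 15 + 21 = 49
N̂ = 8351 / 49 ≈ 170.4 → 170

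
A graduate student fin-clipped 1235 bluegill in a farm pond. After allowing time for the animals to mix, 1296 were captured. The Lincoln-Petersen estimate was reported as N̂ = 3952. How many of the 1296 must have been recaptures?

From N = M·C/R: R = M·C / N = 1235·1296 / 3952 = 1600560 / 3952 = 405.

R = 405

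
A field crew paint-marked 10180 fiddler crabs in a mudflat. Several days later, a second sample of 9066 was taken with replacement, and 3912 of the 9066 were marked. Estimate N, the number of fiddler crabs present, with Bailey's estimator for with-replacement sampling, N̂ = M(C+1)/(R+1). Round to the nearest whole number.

N ≈ 23,589

N̂ = 10180·(9066+1)/(3912+1) = 10180·9067/3913 = 92302060/3913 ≈ 23588.6 → 23589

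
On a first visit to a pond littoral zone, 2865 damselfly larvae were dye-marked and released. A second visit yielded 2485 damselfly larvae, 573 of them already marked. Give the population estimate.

N = (2865 × 2485) / 573 = 7119525 / 573 = 12425

N = 12,425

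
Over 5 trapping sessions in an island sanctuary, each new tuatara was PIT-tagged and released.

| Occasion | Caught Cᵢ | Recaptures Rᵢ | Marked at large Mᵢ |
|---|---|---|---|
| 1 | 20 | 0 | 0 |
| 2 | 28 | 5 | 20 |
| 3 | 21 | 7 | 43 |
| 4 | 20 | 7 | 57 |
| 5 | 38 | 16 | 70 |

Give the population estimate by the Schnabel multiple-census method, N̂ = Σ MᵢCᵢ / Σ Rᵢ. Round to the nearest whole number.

N ≈ 150

Σ MᵢCᵢ = 0·20 + 20·28 + 43·21 + 57·20 + 70·38 = 0 + 560 + 903 + 1140 + 2660 = 5263
Σ Rᵢ = 0 + 5 + 7 + 7 + 16 = 35
N̂ = 5263 / 35 ≈ 150.4 → 150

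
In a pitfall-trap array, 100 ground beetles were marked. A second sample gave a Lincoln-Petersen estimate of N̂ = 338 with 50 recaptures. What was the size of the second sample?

From N = M·C/R: C = N·R / M = 338·50 / 100 = 16900 / 100 = 169.

C = 169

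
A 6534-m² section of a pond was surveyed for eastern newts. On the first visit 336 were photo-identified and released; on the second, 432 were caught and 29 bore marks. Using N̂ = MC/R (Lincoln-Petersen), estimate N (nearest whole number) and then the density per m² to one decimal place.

N̂ = 336·432/29 = 145152/29 ≈ 5005.2 → 5005
Density = N̂ / area = 5005 / 6534 ≈ 0.77 → 0.8 per m²

density ≈ 0.8 eastern newts per m²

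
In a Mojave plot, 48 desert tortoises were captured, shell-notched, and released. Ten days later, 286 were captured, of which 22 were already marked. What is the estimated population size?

If marked individuals mix randomly, R/C ≈ M/N, giving N ≈ M·C/R.
N = (48 × 286) / 22 = 13728 / 22 = 624

N = 624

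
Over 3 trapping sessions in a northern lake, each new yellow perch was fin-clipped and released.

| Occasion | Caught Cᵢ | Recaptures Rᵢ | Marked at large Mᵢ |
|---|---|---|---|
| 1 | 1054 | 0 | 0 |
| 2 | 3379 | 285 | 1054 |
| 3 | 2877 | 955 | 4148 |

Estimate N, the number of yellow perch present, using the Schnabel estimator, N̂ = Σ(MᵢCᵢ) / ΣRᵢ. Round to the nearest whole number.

Σ MᵢCᵢ = 0·1054 + 1054·3379 + 4148·2877 = 0 + 3561466 + 11933796 = 15495262
Σ Rᵢ = 0 + 285 + 955 = 1240
N̂ = 15495262 / 1240 ≈ 12496.2 → 12496

N ≈ 12,496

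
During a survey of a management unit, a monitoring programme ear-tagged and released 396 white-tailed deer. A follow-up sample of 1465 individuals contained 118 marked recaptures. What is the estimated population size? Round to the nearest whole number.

N ≈ 4916

The marked fraction in the recapture sample should equal the marked fraction in the population: 118/1465 = 396/N.
N = (396 × 1465) / 118 = 580140 / 118 ≈ 4916.4 → 4916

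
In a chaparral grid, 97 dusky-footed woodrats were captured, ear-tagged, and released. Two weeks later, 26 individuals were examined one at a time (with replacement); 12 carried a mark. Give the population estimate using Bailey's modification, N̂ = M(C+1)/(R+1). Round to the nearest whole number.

N ≈ 201

N̂ = 97·(26+1)/(12+1) = 97·27/13 = 2619/13 ≈ 201.46 → 201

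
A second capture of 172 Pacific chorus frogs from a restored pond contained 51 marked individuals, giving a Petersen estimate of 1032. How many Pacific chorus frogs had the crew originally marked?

From N = M·C/R: M = N·R / C = 1032·51 / 172 = 52632 / 172 = 306.

M = 306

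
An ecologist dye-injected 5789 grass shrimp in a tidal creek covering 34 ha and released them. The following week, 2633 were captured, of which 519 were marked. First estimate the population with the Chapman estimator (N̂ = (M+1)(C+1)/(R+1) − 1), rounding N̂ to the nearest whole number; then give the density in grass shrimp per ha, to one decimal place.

N̂ = 5790·2634/520 − 1 = 15250860/520 − 1 ≈ 29327.6 → 29328
Density = N̂ / area = 29328 / 34 ≈ 862.59 → 862.6 per ha

density ≈ 862.6 grass shrimp per ha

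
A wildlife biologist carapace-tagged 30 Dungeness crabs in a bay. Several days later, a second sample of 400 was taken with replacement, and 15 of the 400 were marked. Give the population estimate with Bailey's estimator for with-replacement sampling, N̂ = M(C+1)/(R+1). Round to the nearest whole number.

N̂ = 30·(400+1)/(15+1) = 30·401/16 = 12030/16 ≈ 751.9 → 752

N ≈ 752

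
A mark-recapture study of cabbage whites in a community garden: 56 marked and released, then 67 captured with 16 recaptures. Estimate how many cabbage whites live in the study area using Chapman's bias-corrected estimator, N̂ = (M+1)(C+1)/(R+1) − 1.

N = 227

N̂ = (56+1)(67+1)/(16+1) − 1 = 57·68/17 − 1
= 3876/17 − 1 = 228 − 1 = 227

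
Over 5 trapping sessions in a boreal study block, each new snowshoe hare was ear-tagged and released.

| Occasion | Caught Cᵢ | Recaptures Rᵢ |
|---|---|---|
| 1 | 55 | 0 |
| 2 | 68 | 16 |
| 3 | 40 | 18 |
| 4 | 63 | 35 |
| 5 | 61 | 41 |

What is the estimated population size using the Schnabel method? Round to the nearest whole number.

Marked at large before each occasion: Mᵢ = Σⱼ<ᵢ (Cⱼ − Rⱼ) → M1=0, M2=55, M3=107, M4=129, M5=157
Σ MᵢCᵢ = 0·55 + 55·68 + 107·40 + 129·63 + 157·61 = 0 + 3740 + 4280 + 8127 + 9577 = 25724
Σ Rᵢ = 0 + 16 + 18 + 35 + 41 = 110
N̂ = 25724 / 110 ≈ 233.9 → 234

N ≈ 234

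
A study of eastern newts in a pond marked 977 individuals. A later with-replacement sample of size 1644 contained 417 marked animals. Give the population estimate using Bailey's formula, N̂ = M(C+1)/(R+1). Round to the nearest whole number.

N̂ = 977·(1644+1)/(417+1) = 977·1645/418 = 1607165/418 ≈ 3844.9 → 3845

N ≈ 3845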